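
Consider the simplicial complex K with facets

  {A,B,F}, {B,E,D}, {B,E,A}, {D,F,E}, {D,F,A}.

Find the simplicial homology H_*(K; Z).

H_0 = Z,  H_1 = Z,  H_2 = 0.

Take the total order A < B < D < E < F on the vertex set. Then K (dimension 2) consists of the simplices:

  0-simplices (5): A, B, D, E, F
  1-simplices (10): AB, AD, AE, AF, BD, BE, BF, DE, DF, EF
  2-simplices (5): ABE, ABF, ADF, BDE, DEF

so the chain groups are C_0 ≅ Z^5, C_1 ≅ Z^10, C_2 ≅ Z^5.

∂_1: C_1 → C_0 sends each edge [p,q] (with p < q) to q − p. For instance
  ∂AB = B − A.
This gives a 5×10 integer matrix of rank 4; reducing to Smith normal form yields diagonal entries (1,1,1,1).

∂_2: C_2 → C_1 sends each 2-simplex [p,q,r] to [q,r] − [p,r] + [p,q]. For instance
  ∂ABE = BE − AE + AB,
  ∂BDE = DE − BE + BD.
As a 10×5 matrix over Z this has rank 5, with invariant factors (1,1,1,1,1).

Computing H_k = (kernel of ∂_k) / (image of ∂_{k+1}):

  H_0: rank C_0 − rank ∂_1 = 5 − 4 = 1, and the invariant factors of ∂_1 are all 1, so H_0 ≅ Z.
  H_1: rank ker ∂_1 − rank ∂_2 = (10 − 4) − 5 = 1, and the invariant factors of ∂_2 are all 1, so H_1 ≅ Z.
  H_2: rank ker ∂_2 − rank ∂_3 = (5 − 5) − 0 = 0, and there is no ∂_3, so H_2 ≅ 0.

As a check, the Euler characteristic is 5 − 10 + 5 = 0, which agrees with 1 − 1 + 0 = 0.
(K is a triangulation of the Möbius band.)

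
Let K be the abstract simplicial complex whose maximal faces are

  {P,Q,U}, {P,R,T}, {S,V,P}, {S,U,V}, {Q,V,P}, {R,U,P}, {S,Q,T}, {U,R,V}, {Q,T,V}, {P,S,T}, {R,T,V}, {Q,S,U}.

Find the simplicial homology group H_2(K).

Take the total order P < Q < R < S < T < U < V on the vertex set. Then K (dimension 2) consists of the simplices:

  0-simplices (7): P, Q, R, S, T, U, V
  1-simplices (18): PQ, PR, PS, PT, PU, PV, QS, QT, QU, QV, RT, RU, RV, ST, SU, SV, TV, UV
  2-simplices (12): PQU, PQV, PRT, PRU, PST, PSV, QST, QSU, QTV, RTV, RUV, SUV

giving chain groups C_0 ≅ Z^7, C_1 ≅ Z^18, C_2 ≅ Z^12.

The boundary map ∂_1: C_1 → C_0 maps an edge to its endpoints' difference, ∂[p,q] = q − p.
The resulting 7×18 matrix has rank 6, and its Smith normal form has invariant factors (1,1,1,1,1,1).

Boundary ∂_2: C_2 → C_1 acts by ∂[p,q,r] = [q,r] − [p,r] + [p,q]. For instance
  ∂QST = ST − QT + QS,
  ∂PRU = RU − PU + PR.
As a 18×12 matrix over Z this has rank 12, with invariant factors (1,1,1,1,1,1,1,1,1,1,1,2).

Computing H_k = (kernel of ∂_k) / (image of ∂_{k+1}):

  H_2: rank ker ∂_2 − rank ∂_3 = (12 − 12) − 0 = 0, and there is no ∂_3, so H_2 = 0.

H_2 ≅ 0.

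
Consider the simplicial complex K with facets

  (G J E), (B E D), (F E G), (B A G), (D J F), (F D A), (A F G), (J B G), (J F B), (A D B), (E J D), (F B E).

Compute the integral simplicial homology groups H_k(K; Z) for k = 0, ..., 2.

H_0 ≅ Z,  H_1 ≅ Z/2,  H_2 = 0.

Fix the vertex order A < B < D < E < F < G < J and write every simplex with vertices in increasing order. Then dim K = 2 and the simplices of K are:

  0-simplices (7): A, B, D, E, F, G, J
  1-simplices (18): AB, AD, AF, AG, BD, BE, BF, BG, BJ, DE, DF, DJ, EF, EG, EJ, FG, FJ, GJ
  2-simplices (12): ABD, ABG, ADF, AFG, BDE, BEF, BFJ, BGJ, DEJ, DFJ, EFG, EGJ

Hence C_0 ≅ Z^7, C_1 ≅ Z^18, C_2 ≅ Z^12.

The boundary map ∂_1: C_1 → C_0 maps an edge to its endpoints' difference, ∂[p,q] = q − p.
The resulting 7×18 matrix has rank 6, and its Smith normal form has invariant factors (1,1,1,1,1,1).

The boundary map ∂_2: C_2 → C_1 sends each 2-simplex [p,q,r] to [q,r] − [p,r] + [p,q]. For instance
  ∂BEF = EF − BF + BE,
  ∂ABG = BG − AG + AB.
As a 18×12 matrix over Z this has rank 12, with invariant factors (1,1,1,1,1,1,1,1,1,1,1,2).

From H_k ≅ ker(∂_k) / im(∂_{k+1}) we obtain:

  H_0: rank C_0 − rank ∂_1 = 7 − 6 = 1, and the invariant factors of ∂_1 are all 1, so H_0 = Z.
  H_1: rank ker ∂_1 − rank ∂_2 = (18 − 6) − 12 = 0, and ∂_2 has invariant factor 2 > 1, so H_1 = Z/2.
  H_2: rank ker ∂_2 − rank ∂_3 = (12 − 12) − 0 = 0, and there is no ∂_3, so H_2 = 0.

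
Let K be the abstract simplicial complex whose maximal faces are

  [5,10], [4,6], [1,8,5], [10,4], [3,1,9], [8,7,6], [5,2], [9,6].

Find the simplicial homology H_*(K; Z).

Fix the vertex order 1 < 2 < 3 < 4 < 5 < 6 < 7 < 8 < 9 < 10 and write every simplex with vertices in increasing order. Then dim K = 2 and the simplices of K are:

  0-simplices (10): [1], [2], [3], [4], [5], [6], [7], [8], [9], [10]
  1-simplices (14): [1,3], [1,5], [1,8], [1,9], [2,5], [3,9], [4,6], [4,10], [5,8], [5,10], [6,7], [6,8], [6,9], [7,8]
  2-simplices (3): [1,3,9], [1,5,8], [6,7,8]

so the chain groups are C_0 ≅ Z^10, C_1 ≅ Z^14, C_2 ≅ Z^3.

Boundary ∂_1: C_1 → C_0 maps an edge to its endpoints' difference, ∂[p,q] = q − p.
This gives a 10×14 integer matrix of rank 9; reducing to Smith normal form yields diagonal entries (1,1,1,1,1,1,1,1,1).

∂_2: C_2 → C_1 acts by ∂[p,q,r] = [q,r] − [p,r] + [p,q]. For instance
  ∂[6,7,8] = [7,8] − [6,8] + [6,7],
  ∂[1,3,9] = [3,9] − [1,9] + [1,3].
The resulting 14×3 matrix has rank 3, and its Smith normal form has invariant factors (1,1,1).

From H_k ≅ ker(∂_k) / im(∂_{k+1}) we obtain:

  H_0: rank C_0 − rank ∂_1 = 10 − 9 = 1, and the invariant factors of ∂_1 are all 1, so H_0 = Z.
  H_1: rank ker ∂_1 − rank ∂_2 = (14 − 9) − 3 = 2, and the invariant factors of ∂_2 are all 1, so H_1 = Z^2.
  H_2: rank ker ∂_2 − rank ∂_3 = (3 − 3) − 0 = 0, and there is no ∂_3, so H_2 = 0.

As a check, the Euler characteristic is 10 − 14 + 3 = -1, which agrees with 1 − 2 + 0 = -1.

H_0 ≅ Z,  H_1 ≅ Z^2,  H_2 = 0.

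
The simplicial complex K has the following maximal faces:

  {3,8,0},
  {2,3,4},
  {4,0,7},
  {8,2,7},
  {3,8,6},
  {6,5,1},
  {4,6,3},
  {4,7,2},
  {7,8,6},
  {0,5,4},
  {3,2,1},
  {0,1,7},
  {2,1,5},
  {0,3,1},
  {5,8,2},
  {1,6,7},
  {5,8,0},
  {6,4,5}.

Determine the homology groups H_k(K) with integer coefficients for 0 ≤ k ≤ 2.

H_0 = Z,  H_1 = Z^2,  H_2 = Z.

Fix the vertex order 0 < 1 < 2 < 3 < 4 < 5 < 6 < 7 < 8 and write every simplex with vertices in increasing order. Then dim K = 2 and the simplices of K are:

  0-simplices (9): [0], [1], [2], [3], [4], [5], [6], [7], [8]
  1-simplices (27): (27 of them)
  2-simplices (18): [0,1,3], [0,1,7], [0,3,8], [0,4,5], [0,4,7], [0,5,8], [1,2,3], [1,2,5], [1,5,6], [1,6,7], [2,3,4], [2,4,7], [2,5,8], [2,7,8], [3,4,6], [3,6,8], [4,5,6], [6,7,8]

giving chain groups C_0 ≅ Z^9, C_1 ≅ Z^27, C_2 ≅ Z^18.

Boundary ∂_1: C_1 → C_0 maps an edge to its endpoints' difference, ∂[p,q] = q − p. For instance
  ∂[4,7] = [7] − [4].
The resulting 9×27 matrix has rank 8, and its Smith normal form has invariant factors (1,1,1,1,1,1,1,1).

The boundary map ∂_2: C_2 → C_1 sends each 2-simplex [p,q,r] to [q,r] − [p,r] + [p,q]. For instance
  ∂[1,5,6] = [5,6] − [1,6] + [1,5],
  ∂[2,5,8] = [5,8] − [2,8] + [2,5].
As a 27×18 matrix over Z this has rank 17, with invariant factors (1,1,1,1,1,1,1,1,1,1,1,1,1,1,1,1,1).

Computing H_k = (kernel of ∂_k) / (image of ∂_{k+1}):

  H_0: rank C_0 − rank ∂_1 = 9 − 8 = 1, and the invariant factors of ∂_1 are all 1, so H_0 = Z.
  H_1: rank ker ∂_1 − rank ∂_2 = (27 − 8) − 17 = 2, and the invariant factors of ∂_2 are all 1, so H_1 = Z^2.
  H_2: rank ker ∂_2 − rank ∂_3 = (18 − 17) − 0 = 1, and there is no ∂_3, so H_2 = Z.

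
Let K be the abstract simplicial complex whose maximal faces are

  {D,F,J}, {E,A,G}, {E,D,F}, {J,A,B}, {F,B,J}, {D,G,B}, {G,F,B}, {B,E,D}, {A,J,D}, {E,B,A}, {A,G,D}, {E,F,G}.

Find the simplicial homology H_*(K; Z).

We work with the vertex ordering A < B < D < E < F < G < J. The simplices of K, each written with vertices in increasing order, are:

  0-simplices (7): A, B, D, E, F, G, J
  1-simplices (18): AB, AD, AE, AG, AJ, BD, BE, BF, BG, BJ, DE, DF, DG, DJ, EF, EG, FG, FJ
  2-simplices (12): ABE, ABJ, ADG, ADJ, AEG, BDE, BDG, BFG, BFJ, DEF, DFJ, EFG

Hence C_0 ≅ Z^7, C_1 ≅ Z^18, C_2 ≅ Z^12.

The boundary map ∂_1: C_1 → C_0 is given by ∂[p,q] = [q] − [p].
As a 7×18 matrix over Z this has rank 6, with invariant factors (1,1,1,1,1,1).

Boundary ∂_2: C_2 → C_1 maps a triangle to the signed sum of its edges. For instance
  ∂ADJ = DJ − AJ + AD,
  ∂BDG = DG − BG + BD.
As a 18×12 matrix over Z this has rank 12, with invariant factors (1,1,1,1,1,1,1,1,1,1,1,2).

Now H_k = ker ∂_k / im ∂_{k+1}, so:

  H_0: rank C_0 − rank ∂_1 = 7 − 6 = 1, and the invariant factors of ∂_1 are all 1, so H_0 = Z.
  H_1: rank ker ∂_1 − rank ∂_2 = (18 − 6) − 12 = 0, and ∂_2 has invariant factor 2 > 1, so H_1 = Z/2.
  H_2: rank ker ∂_2 − rank ∂_3 = (12 − 12) − 0 = 0, and there is no ∂_3, so H_2 = 0.

As a check, the Euler characteristic is 7 − 18 + 12 = 1, which agrees with 1 − 0 + 0 = 1.
(K is a triangulation of the real projective plane RP^2.)

H_0 = Z,  H_1 = Z/2,  H_2 = 0.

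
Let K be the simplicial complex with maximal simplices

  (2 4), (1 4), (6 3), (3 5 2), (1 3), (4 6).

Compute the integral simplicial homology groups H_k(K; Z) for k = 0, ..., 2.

K has 6 vertices, 8 edges, 1 triangle.
rank ∂_0 = 0, rank ∂_1 = 5 ⇒ b_0 = 6 − 0 − 5 = 1; all invariant factors of ∂_1 are 1 so no torsion. So H_0 ≅ Z.
rank ∂_1 = 5, rank ∂_2 = 1 ⇒ b_1 = 8 − 5 − 1 = 2; all invariant factors of ∂_2 are 1 so no torsion. So H_1 ≅ Z^2.
rank ∂_2 = 1, rank ∂_3 = 0 ⇒ b_2 = 1 − 1 − 0 = 0. So H_2 ≅ 0.

H_0 = Z,  H_1 = Z^2,  H_2 = 0.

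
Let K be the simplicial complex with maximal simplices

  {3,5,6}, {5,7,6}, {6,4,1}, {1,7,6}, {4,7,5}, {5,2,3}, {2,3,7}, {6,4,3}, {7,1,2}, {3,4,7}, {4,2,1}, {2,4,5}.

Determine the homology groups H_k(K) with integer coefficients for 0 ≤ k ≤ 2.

Order the vertices as 1 < 2 < 3 < 4 < 5 < 6 < 7. Listing each simplex with vertices in this order, K has dimension 2 with simplices:

  0-simplices (7): [1], [2], [3], [4], [5], [6], [7]
  1-simplices (18): [1,2], [1,4], [1,6], [1,7], [2,3], [2,4], [2,5], [2,7], [3,4], [3,5], [3,6], [3,7], [4,5], [4,6], [4,7], [5,6], [5,7], [6,7]
  2-simplices (12): [1,2,4], [1,2,7], [1,4,6], [1,6,7], [2,3,5], [2,3,7], [2,4,5], [3,4,6], [3,4,7], [3,5,6], [4,5,7], [5,6,7]

giving chain groups C_0 ≅ Z^7, C_1 ≅ Z^18, C_2 ≅ Z^12.

∂_1: C_1 → C_0 sends each edge [p,q] (with p < q) to q − p. For instance
  ∂[2,5] = [5] − [2].
The resulting 7×18 matrix has rank 6, and its Smith normal form has invariant factors (1,1,1,1,1,1).

Boundary ∂_2: C_2 → C_1 maps a triangle to the signed sum of its edges. For instance
  ∂[1,6,7] = [6,7] − [1,7] + [1,6],
  ∂[1,2,7] = [2,7] − [1,7] + [1,2].
This gives a 18×12 integer matrix of rank 12; reducing to Smith normal form yields diagonal entries (1,1,1,1,1,1,1,1,1,1,1,2).

From H_k ≅ ker(∂_k) / im(∂_{k+1}) we obtain:

  H_0: rank C_0 − rank ∂_1 = 7 − 6 = 1, and the invariant factors of ∂_1 are all 1, so H_0 = Z.
  H_1: rank ker ∂_1 − rank ∂_2 = (18 − 6) − 12 = 0, and ∂_2 has invariant factor 2 > 1, so H_1 = Z/2.
  H_2: rank ker ∂_2 − rank ∂_3 = (12 − 12) − 0 = 0, and there is no ∂_3, so H_2 = 0.

As a check, the Euler characteristic is 7 − 18 + 12 = 1, which agrees with 1 − 0 + 0 = 1.
(K is a triangulation of the real projective plane RP^2.)

H_0 = Z,  H_1 = Z/2,  H_2 = 0.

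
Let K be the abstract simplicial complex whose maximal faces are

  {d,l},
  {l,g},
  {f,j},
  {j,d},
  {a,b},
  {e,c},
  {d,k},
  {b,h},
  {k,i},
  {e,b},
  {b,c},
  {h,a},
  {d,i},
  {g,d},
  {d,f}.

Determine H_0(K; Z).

Fix the vertex order a < b < c < d < e < f < g < h < i < j < k < l and write every simplex with vertices in increasing order. Then dim K = 1 and the simplices of K are:

  0-simplices (12): a, b, c, d, e, f, g, h, i, j, k, l
  1-simplices (15): ab, ah, bc, be, bh, ce, df, dg, di, dj, dk, dl, fj, gl, ik

so the chain groups are C_0 ≅ Z^12, C_1 ≅ Z^15.

Boundary ∂_1: C_1 → C_0 maps an edge to its endpoints' difference, ∂[p,q] = q − p. For instance
  ∂dl = l − d.
The 12×15 boundary matrix has rank 10 and Smith normal form diag(1,1,1,1,1,1,1,1,1,1).

Now H_k = ker ∂_k / im ∂_{k+1}, so:

  H_0: rank C_0 − rank ∂_1 = 12 − 10 = 2, and the invariant factors of ∂_1 are all 1, so H_0 = Z^2.

H_0 ≅ Z^2.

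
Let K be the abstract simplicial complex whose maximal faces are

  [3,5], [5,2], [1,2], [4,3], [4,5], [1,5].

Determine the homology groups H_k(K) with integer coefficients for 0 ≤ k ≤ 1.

H_0 ≅ Z,  H_1 ≅ Z^2.

We work with the vertex ordering 1 < 2 < 3 < 4 < 5. The simplices of K, each written with vertices in increasing order, are:

  0-simplices (5): [1], [2], [3], [4], [5]
  1-simplices (6): [1,2], [1,5], [2,5], [3,4], [3,5], [4,5]

Hence C_0 ≅ Z^5, C_1 ≅ Z^6.

∂_1: C_1 → C_0 is given by ∂[p,q] = [q] − [p]. For instance
  ∂[3,4] = [4] − [3].
As a 5×6 matrix over Z this has rank 4, with invariant factors (1,1,1,1).

Now H_k = ker ∂_k / im ∂_{k+1}, so:

  H_0: rank C_0 − rank ∂_1 = 5 − 4 = 1, and the invariant factors of ∂_1 are all 1, so H_0 = Z.
  H_1: rank ker ∂_1 − rank ∂_2 = (6 − 4) − 0 = 2, and there is no ∂_2, so H_1 = Z^2.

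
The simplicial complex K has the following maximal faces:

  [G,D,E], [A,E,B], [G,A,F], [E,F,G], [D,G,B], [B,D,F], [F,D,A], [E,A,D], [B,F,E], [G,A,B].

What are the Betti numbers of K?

K has 6 vertices, 15 edges, 10 triangles.
rank ∂_0 = 0, rank ∂_1 = 5 ⇒ b_0 = 6 − 0 − 5 = 1; all invariant factors of ∂_1 are 1 so no torsion. So H_0 ≅ Z.
rank ∂_1 = 5, rank ∂_2 = 10 ⇒ b_1 = 15 − 5 − 10 = 0; ∂_2 has invariant factor(s) [2] giving torsion. So H_1 ≅ Z/2.
rank ∂_2 = 10, rank ∂_3 = 0 ⇒ b_2 = 10 − 10 − 0 = 0. So H_2 ≅ 0.

b_0 = 1, b_1 = 0, b_2 = 0.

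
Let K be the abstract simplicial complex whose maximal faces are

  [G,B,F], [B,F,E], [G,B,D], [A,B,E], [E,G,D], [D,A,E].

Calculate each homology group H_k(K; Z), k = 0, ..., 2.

K has 6 vertices, 12 edges, 6 triangles.
rank ∂_0 = 0, rank ∂_1 = 5 ⇒ b_0 = 6 − 0 − 5 = 1; all invariant factors of ∂_1 are 1 so no torsion. So H_0 = Z.
rank ∂_1 = 5, rank ∂_2 = 6 ⇒ b_1 = 12 − 5 − 6 = 1; all invariant factors of ∂_2 are 1 so no torsion. So H_1 = Z.
rank ∂_2 = 6, rank ∂_3 = 0 ⇒ b_2 = 6 − 6 − 0 = 0. So H_2 = 0.

H_0 ≅ Z,  H_1 ≅ Z,  H_2 = 0.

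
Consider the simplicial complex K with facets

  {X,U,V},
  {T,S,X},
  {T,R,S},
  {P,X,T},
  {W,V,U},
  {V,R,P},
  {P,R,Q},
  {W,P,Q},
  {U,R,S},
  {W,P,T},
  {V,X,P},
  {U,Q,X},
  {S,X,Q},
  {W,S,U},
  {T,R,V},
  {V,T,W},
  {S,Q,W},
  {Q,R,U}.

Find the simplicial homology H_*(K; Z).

H_0 = Z,  H_1 = Z × Z/2,  H_2 = 0.

K has 9 vertices, 27 edges, 18 triangles.
rank ∂_0 = 0, rank ∂_1 = 8 ⇒ b_0 = 9 − 0 − 8 = 1; all invariant factors of ∂_1 are 1 so no torsion. So H_0 = Z.
rank ∂_1 = 8, rank ∂_2 = 18 ⇒ b_1 = 27 − 8 − 18 = 1; ∂_2 has invariant factor(s) [2] giving torsion. So H_1 = Z × Z/2.
rank ∂_2 = 18, rank ∂_3 = 0 ⇒ b_2 = 18 − 18 − 0 = 0. So H_2 = 0.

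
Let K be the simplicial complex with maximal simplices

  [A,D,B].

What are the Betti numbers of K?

b_0 = 1, b_1 = 0, b_2 = 0.

We work with the vertex ordering A < B < D. The simplices of K, each written with vertices in increasing order, are:

  0-simplices (3): A, B, D
  1-simplices (3): AB, AD, BD
  2-simplices (1): ABD

so the chain groups are C_0 ≅ Z^3, C_1 ≅ Z^3, C_2 ≅ Z^1.

The boundary map ∂_1: C_1 → C_0 is given by ∂[p,q] = [q] − [p]. For instance
  ∂AD = D − A.
The 3×3 boundary matrix has rank 2 and Smith normal form diag(1,1).

∂_2: C_2 → C_1 maps a triangle to the signed sum of its edges. For instance
  ∂ABD = BD − AD + AB.
As a 3×1 matrix over Z this has rank 1, with invariant factors (1).

Reading off H_k = ker ∂_k / im ∂_{k+1}:

  H_0: rank C_0 − rank ∂_1 = 3 − 2 = 1, and the invariant factors of ∂_1 are all 1, so H_0 ≅ Z.
  H_1: rank ker ∂_1 − rank ∂_2 = (3 − 2) − 1 = 0, and the invariant factors of ∂_2 are all 1, so H_1 ≅ 0.
  H_2: rank ker ∂_2 − rank ∂_3 = (1 − 1) − 0 = 0, and there is no ∂_3, so H_2 ≅ 0.

Hence the Betti numbers are b_0 = 1, b_1 = 0, b_2 = 0.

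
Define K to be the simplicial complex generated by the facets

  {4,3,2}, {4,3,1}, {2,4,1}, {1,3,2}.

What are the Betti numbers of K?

b_0 = 1, b_1 = 0, b_2 = 1.

K has 4 vertices, 6 edges, 4 triangles.
rank ∂_0 = 0, rank ∂_1 = 3 ⇒ b_0 = 4 − 0 − 3 = 1; all invariant factors of ∂_1 are 1 so no torsion. So H_0 = Z.
rank ∂_1 = 3, rank ∂_2 = 3 ⇒ b_1 = 6 − 3 − 3 = 0; all invariant factors of ∂_2 are 1 so no torsion. So H_1 = 0.
rank ∂_2 = 3, rank ∂_3 = 0 ⇒ b_2 = 4 − 3 − 0 = 1. So H_2 = Z.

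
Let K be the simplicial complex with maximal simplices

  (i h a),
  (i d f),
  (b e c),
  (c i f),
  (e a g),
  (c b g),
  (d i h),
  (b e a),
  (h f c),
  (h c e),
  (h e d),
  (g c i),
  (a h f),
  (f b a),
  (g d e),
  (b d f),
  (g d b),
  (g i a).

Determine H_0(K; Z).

H_0 = Z.

Order the vertices as a < b < c < d < e < f < g < h < i. Listing each simplex with vertices in this order, K has dimension 2 with simplices:

  0-simplices (9): a, b, c, d, e, f, g, h, i
  1-simplices (27): ab, ae, af, ag, ah, ai, bc, bd, be, bf, bg, ce, cf, cg, ch, ci, de, df, dg, dh, di, eg, eh, fh, fi, gi, hi
  2-simplices (18): abe, abf, aeg, afh, agi, ahi, bce, bcg, bdf, bdg, ceh, cfh, cfi, cgi, deg, deh, dfi, dhi

Hence C_0 ≅ Z^9, C_1 ≅ Z^27, C_2 ≅ Z^18.

∂_1: C_1 → C_0 is given by ∂[p,q] = [q] − [p]. For instance
  ∂dg = g − d.
As a 9×27 matrix over Z this has rank 8, with invariant factors (1,1,1,1,1,1,1,1).

The boundary map ∂_2: C_2 → C_1 acts by ∂[p,q,r] = [q,r] − [p,r] + [p,q]. For instance
  ∂afh = fh − ah + af,
  ∂bcg = cg − bg + bc.
The 27×18 boundary matrix has rank 18 and Smith normal form diag(1,1,1,1,1,1,1,1,1,1,1,1,1,1,1,1,1,2).

Reading off H_k = ker ∂_k / im ∂_{k+1}:

  H_0: rank C_0 − rank ∂_1 = 9 − 8 = 1, and the invariant factors of ∂_1 are all 1, so H_0 ≅ Z.

(K is a triangulation of the Klein bottle.)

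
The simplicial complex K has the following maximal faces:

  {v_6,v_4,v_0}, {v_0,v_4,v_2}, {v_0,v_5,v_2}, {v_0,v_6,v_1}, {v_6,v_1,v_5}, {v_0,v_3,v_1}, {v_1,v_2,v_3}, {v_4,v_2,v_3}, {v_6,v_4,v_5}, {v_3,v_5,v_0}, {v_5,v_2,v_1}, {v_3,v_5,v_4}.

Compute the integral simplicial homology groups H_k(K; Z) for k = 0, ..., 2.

Take the total order v_0 < v_1 < v_2 < v_3 < v_4 < v_5 < v_6 on the vertex set. Then K (dimension 2) consists of the simplices:

  0-simplices (7): [v_0], [v_1], [v_2], [v_3], [v_4], [v_5], [v_6]
  1-simplices (18): (18 of them)
  2-simplices (12): (12 of them)

so the chain groups are C_0 ≅ Z^7, C_1 ≅ Z^18, C_2 ≅ Z^12.

Boundary ∂_1: C_1 → C_0 is given by ∂[p,q] = [q] − [p].
The resulting 7×18 matrix has rank 6, and its Smith normal form has invariant factors (1,1,1,1,1,1).

Boundary ∂_2: C_2 → C_1 sends each 2-simplex [p,q,r] to [q,r] − [p,r] + [p,q]. For instance
  ∂[v_0,v_2,v_5] = [v_2,v_5] − [v_0,v_5] + [v_0,v_2],
  ∂[v_3,v_4,v_5] = [v_4,v_5] − [v_3,v_5] + [v_3,v_4].
The resulting 18×12 matrix has rank 12, and its Smith normal form has invariant factors (1,1,1,1,1,1,1,1,1,1,1,2).

Reading off H_k = ker ∂_k / im ∂_{k+1}:

  H_0: rank C_0 − rank ∂_1 = 7 − 6 = 1, and the invariant factors of ∂_1 are all 1, so H_0 = Z.
  H_1: rank ker ∂_1 − rank ∂_2 = (18 − 6) − 12 = 0, and ∂_2 has invariant factor 2 > 1, so H_1 = Z_2.
  H_2: rank ker ∂_2 − rank ∂_3 = (12 − 12) − 0 = 0, and there is no ∂_3, so H_2 = 0.

H_0 = Z,  H_1 = Z_2,  H_2 = 0.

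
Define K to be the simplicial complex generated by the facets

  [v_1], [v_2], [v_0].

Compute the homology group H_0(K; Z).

H_0 = Z^3.

Fix the vertex order v_0 < v_1 < v_2 and write every simplex with vertices in increasing order. Then dim K = 0 and the simplices of K are:

  0-simplices (3): [v_0], [v_1], [v_2]

so the chain groups are C_0 ≅ Z^3.

Computing H_k = (kernel of ∂_k) / (image of ∂_{k+1}):

  H_0: rank C_0 − rank ∂_1 = 3 − 0 = 3, and there is no ∂_1, so H_0 = Z^3.

(K is a triangulation of a set of 3 points.)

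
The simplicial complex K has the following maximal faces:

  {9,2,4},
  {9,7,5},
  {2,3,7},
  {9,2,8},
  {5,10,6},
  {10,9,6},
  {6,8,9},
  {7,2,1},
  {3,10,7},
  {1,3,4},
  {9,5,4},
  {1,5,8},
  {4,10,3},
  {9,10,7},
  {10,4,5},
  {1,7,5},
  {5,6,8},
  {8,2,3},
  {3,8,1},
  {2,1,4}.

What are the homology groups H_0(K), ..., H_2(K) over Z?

H_0 ≅ Z,  H_1 ≅ Z ⊕ Z/2,  H_2 = 0.

Take the total order 1 < 2 < 3 < 4 < 5 < 6 < 7 < 8 < 9 < 10 on the vertex set. Then K (dimension 2) consists of the simplices:

  0-simplices (10): [1], [2], [3], [4], [5], [6], [7], [8], [9], [10]
  1-simplices (30): (30 of them)
  2-simplices (20): (20 of them)

Hence C_0 ≅ Z^10, C_1 ≅ Z^30, C_2 ≅ Z^20.

∂_1: C_1 → C_0 maps an edge to its endpoints' difference, ∂[p,q] = q − p. For instance
  ∂[2,3] = [3] − [2].
The resulting 10×30 matrix has rank 9, and its Smith normal form has invariant factors (1,1,1,1,1,1,1,1,1).

∂_2: C_2 → C_1 maps a triangle to the signed sum of its edges. For instance
  ∂[2,3,8] = [3,8] − [2,8] + [2,3],
  ∂[1,2,7] = [2,7] − [1,7] + [1,2].
As a 30×20 matrix over Z this has rank 20, with invariant factors (1,1,1,1,1,1,1,1,1,1,1,1,1,1,1,1,1,1,1,2).

Computing H_k = (kernel of ∂_k) / (image of ∂_{k+1}):

  H_0: rank C_0 − rank ∂_1 = 10 − 9 = 1, and the invariant factors of ∂_1 are all 1, so H_0 ≅ Z.
  H_1: rank ker ∂_1 − rank ∂_2 = (30 − 9) − 20 = 1, and ∂_2 has invariant factor 2 > 1, so H_1 ≅ Z ⊕ Z/2.
  H_2: rank ker ∂_2 − rank ∂_3 = (20 − 20) − 0 = 0, and there is no ∂_3, so H_2 ≅ 0.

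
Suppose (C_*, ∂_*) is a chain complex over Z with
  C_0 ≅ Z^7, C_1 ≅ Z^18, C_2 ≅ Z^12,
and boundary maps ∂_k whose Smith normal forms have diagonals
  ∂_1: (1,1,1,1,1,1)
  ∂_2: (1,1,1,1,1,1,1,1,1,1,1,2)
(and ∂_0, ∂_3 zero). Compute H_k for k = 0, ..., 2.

H_0: b_0 = 7 − 0 − 6 = 1; torsion from ∂_1 factors > 1: none. So H_0 = Z.
H_1: b_1 = 18 − 6 − 12 = 0; torsion from ∂_2 factors > 1: [2]. So H_1 = Z/2.
H_2: b_2 = 12 − 12 − 0 = 0; torsion from ∂_3 factors > 1: none. So H_2 = 0.

H_0 = Z,  H_1 = Z/2,  H_2 = 0.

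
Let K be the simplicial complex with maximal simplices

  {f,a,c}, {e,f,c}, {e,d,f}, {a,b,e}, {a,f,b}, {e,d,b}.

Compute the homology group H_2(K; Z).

K has 6 vertices, 12 edges, 6 triangles.
rank ∂_2 = 6, rank ∂_3 = 0 ⇒ b_2 = 6 − 6 − 0 = 0. So H_2 ≅ 0.

H_2 = 0.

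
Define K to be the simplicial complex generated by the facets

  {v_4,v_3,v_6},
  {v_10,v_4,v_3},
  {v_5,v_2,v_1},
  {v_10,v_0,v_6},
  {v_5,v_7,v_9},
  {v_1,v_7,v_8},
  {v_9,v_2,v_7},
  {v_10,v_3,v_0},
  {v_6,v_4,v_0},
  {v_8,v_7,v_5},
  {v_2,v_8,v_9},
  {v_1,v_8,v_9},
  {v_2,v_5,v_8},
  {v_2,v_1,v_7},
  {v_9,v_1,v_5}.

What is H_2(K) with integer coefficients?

K has 11 vertices, 25 edges, 15 triangles.
rank ∂_2 = 15, rank ∂_3 = 0 ⇒ b_2 = 15 − 15 − 0 = 0. So H_2 ≅ 0.

H_2 = 0.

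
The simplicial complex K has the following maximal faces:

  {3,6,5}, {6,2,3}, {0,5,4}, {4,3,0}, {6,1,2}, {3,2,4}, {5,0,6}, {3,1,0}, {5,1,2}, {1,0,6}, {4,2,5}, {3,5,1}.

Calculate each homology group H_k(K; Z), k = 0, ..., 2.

H_0 ≅ Z,  H_1 ≅ Z/2,  H_2 = 0.

Take the total order 0 < 1 < 2 < 3 < 4 < 5 < 6 on the vertex set. Then K (dimension 2) consists of the simplices:

  0-simplices (7): [0], [1], [2], [3], [4], [5], [6]
  1-simplices (18): [0,1], [0,3], [0,4], [0,5], [0,6], [1,2], [1,3], [1,5], [1,6], [2,3], [2,4], [2,5], [2,6], [3,4], [3,5], [3,6], [4,5], [5,6]
  2-simplices (12): [0,1,3], [0,1,6], [0,3,4], [0,4,5], [0,5,6], [1,2,5], [1,2,6], [1,3,5], [2,3,4], [2,3,6], [2,4,5], [3,5,6]

Hence C_0 ≅ Z^7, C_1 ≅ Z^18, C_2 ≅ Z^12.

∂_1: C_1 → C_0 maps an edge to its endpoints' difference, ∂[p,q] = q − p.
The resulting 7×18 matrix has rank 6, and its Smith normal form has invariant factors (1,1,1,1,1,1).

Boundary ∂_2: C_2 → C_1 acts by ∂[p,q,r] = [q,r] − [p,r] + [p,q]. For instance
  ∂[2,3,6] = [3,6] − [2,6] + [2,3],
  ∂[1,2,6] = [2,6] − [1,6] + [1,2].
The 18×12 boundary matrix has rank 12 and Smith normal form diag(1,1,1,1,1,1,1,1,1,1,1,2).

Computing H_k = (kernel of ∂_k) / (image of ∂_{k+1}):

  H_0: rank C_0 − rank ∂_1 = 7 − 6 = 1, and the invariant factors of ∂_1 are all 1, so H_0 = Z.
  H_1: rank ker ∂_1 − rank ∂_2 = (18 − 6) − 12 = 0, and ∂_2 has invariant factor 2 > 1, so H_1 = Z/2.
  H_2: rank ker ∂_2 − rank ∂_3 = (12 − 12) − 0 = 0, and there is no ∂_3, so H_2 = 0.

As a check, the Euler characteristic is 7 − 18 + 12 = 1, which agrees with 1 − 0 + 0 = 1.
(K is a triangulation of the real projective plane RP^2.)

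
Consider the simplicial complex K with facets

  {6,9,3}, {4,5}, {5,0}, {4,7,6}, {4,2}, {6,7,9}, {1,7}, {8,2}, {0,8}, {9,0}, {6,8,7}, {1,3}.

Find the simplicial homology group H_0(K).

We work with the vertex ordering 0 < 1 < 2 < 3 < 4 < 5 < 6 < 7 < 8 < 9. The simplices of K, each written with vertices in increasing order, are:

  0-simplices (10): [0], [1], [2], [3], [4], [5], [6], [7], [8], [9]
  1-simplices (17): [0,5], [0,8], [0,9], [1,3], [1,7], [2,4], [2,8], [3,6], [3,9], [4,5], [4,6], [4,7], [6,7], [6,8], [6,9], [7,8], [7,9]
  2-simplices (4): [3,6,9], [4,6,7], [6,7,8], [6,7,9]

so the chain groups are C_0 ≅ Z^10, C_1 ≅ Z^17, C_2 ≅ Z^4.

Boundary ∂_1: C_1 → C_0 sends each edge [p,q] (with p < q) to q − p. For instance
  ∂[4,7] = [7] − [4].
As a 10×17 matrix over Z this has rank 9, with invariant factors (1,1,1,1,1,1,1,1,1).

The boundary map ∂_2: C_2 → C_1 maps a triangle to the signed sum of its edges. For instance
  ∂[6,7,9] = [7,9] − [6,9] + [6,7],
  ∂[3,6,9] = [6,9] − [3,9] + [3,6].
This gives a 17×4 integer matrix of rank 4; reducing to Smith normal form yields diagonal entries (1,1,1,1).

Reading off H_k = ker ∂_k / im ∂_{k+1}:

  H_0: rank C_0 − rank ∂_1 = 10 − 9 = 1, and the invariant factors of ∂_1 are all 1, so H_0 = Z.

H_0 = Z.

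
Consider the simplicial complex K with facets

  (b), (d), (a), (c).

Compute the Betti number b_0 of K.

K has 4 vertices.
rank ∂_0 = 0, rank ∂_1 = 0 ⇒ b_0 = 4 − 0 − 0 = 4. So H_0 ≅ Z^4.

b_0 = 4.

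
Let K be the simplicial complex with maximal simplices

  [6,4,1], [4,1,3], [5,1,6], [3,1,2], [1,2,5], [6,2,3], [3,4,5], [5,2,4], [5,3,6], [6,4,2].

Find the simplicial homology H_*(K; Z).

We work with the vertex ordering 1 < 2 < 3 < 4 < 5 < 6. The simplices of K, each written with vertices in increasing order, are:

  0-simplices (6): [1], [2], [3], [4], [5], [6]
  1-simplices (15): [1,2], [1,3], [1,4], [1,5], [1,6], [2,3], [2,4], [2,5], [2,6], [3,4], [3,5], [3,6], [4,5], [4,6], [5,6]
  2-simplices (10): [1,2,3], [1,2,5], [1,3,4], [1,4,6], [1,5,6], [2,3,6], [2,4,5], [2,4,6], [3,4,5], [3,5,6]

Hence C_0 ≅ Z^6, C_1 ≅ Z^15, C_2 ≅ Z^10.

The boundary map ∂_1: C_1 → C_0 sends each edge [p,q] (with p < q) to q − p.
The 6×15 boundary matrix has rank 5 and Smith normal form diag(1,1,1,1,1).

∂_2: C_2 → C_1 sends each 2-simplex [p,q,r] to [q,r] − [p,r] + [p,q]. For instance
  ∂[2,4,5] = [4,5] − [2,5] + [2,4],
  ∂[1,5,6] = [5,6] − [1,6] + [1,5].
The 15×10 boundary matrix has rank 10 and Smith normal form diag(1,1,1,1,1,1,1,1,1,2).

From H_k ≅ ker(∂_k) / im(∂_{k+1}) we obtain:

  H_0: rank C_0 − rank ∂_1 = 6 − 5 = 1, and the invariant factors of ∂_1 are all 1, so H_0 = Z.
  H_1: rank ker ∂_1 − rank ∂_2 = (15 − 5) − 10 = 0, and ∂_2 has invariant factor 2 > 1, so H_1 = Z/2Z.
  H_2: rank ker ∂_2 − rank ∂_3 = (10 − 10) − 0 = 0, and there is no ∂_3, so H_2 = 0.

H_0 = Z,  H_1 = Z/2Z,  H_2 = 0.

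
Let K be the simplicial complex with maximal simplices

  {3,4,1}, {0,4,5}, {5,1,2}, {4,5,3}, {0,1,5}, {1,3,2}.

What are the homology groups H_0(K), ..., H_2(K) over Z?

Fix the vertex order 0 < 1 < 2 < 3 < 4 < 5 and write every simplex with vertices in increasing order. Then dim K = 2 and the simplices of K are:

  0-simplices (6): [0], [1], [2], [3], [4], [5]
  1-simplices (12): [0,1], [0,4], [0,5], [1,2], [1,3], [1,4], [1,5], [2,3], [2,5], [3,4], [3,5], [4,5]
  2-simplices (6): [0,1,5], [0,4,5], [1,2,3], [1,2,5], [1,3,4], [3,4,5]

Hence C_0 ≅ Z^6, C_1 ≅ Z^12, C_2 ≅ Z^6.

∂_1: C_1 → C_0 sends each edge [p,q] (with p < q) to q − p. For instance
  ∂[3,4] = [4] − [3].
This gives a 6×12 integer matrix of rank 5; reducing to Smith normal form yields diagonal entries (1,1,1,1,1).

∂_2: C_2 → C_1 sends each 2-simplex [p,q,r] to [q,r] − [p,r] + [p,q]. For instance
  ∂[1,3,4] = [3,4] − [1,4] + [1,3],
  ∂[1,2,5] = [2,5] − [1,5] + [1,2].
The resulting 12×6 matrix has rank 6, and its Smith normal form has invariant factors (1,1,1,1,1,1).

Now H_k = ker ∂_k / im ∂_{k+1}, so:

  H_0: rank C_0 − rank ∂_1 = 6 − 5 = 1, and the invariant factors of ∂_1 are all 1, so H_0 = Z.
  H_1: rank ker ∂_1 − rank ∂_2 = (12 − 5) − 6 = 1, and the invariant factors of ∂_2 are all 1, so H_1 = Z.
  H_2: rank ker ∂_2 − rank ∂_3 = (6 − 6) − 0 = 0, and there is no ∂_3, so H_2 = 0.

As a check, the Euler characteristic is 6 − 12 + 6 = 0, which agrees with 1 − 1 + 0 = 0.

H_0 ≅ Z,  H_1 ≅ Z,  H_2 = 0.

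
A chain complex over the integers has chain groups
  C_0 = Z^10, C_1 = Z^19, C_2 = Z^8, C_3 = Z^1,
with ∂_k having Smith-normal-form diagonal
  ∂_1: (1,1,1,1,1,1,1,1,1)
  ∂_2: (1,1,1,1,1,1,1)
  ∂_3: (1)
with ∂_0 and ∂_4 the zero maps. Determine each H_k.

H_0: b_0 = 10 − 0 − 9 = 1; torsion from ∂_1 factors > 1: none. So H_0 = Z.
H_1: b_1 = 19 − 9 − 7 = 3; torsion from ∂_2 factors > 1: none. So H_1 = Z^3.
H_2: b_2 = 8 − 7 − 1 = 0; torsion from ∂_3 factors > 1: none. So H_2 = 0.
H_3: b_3 = 1 − 1 − 0 = 0; torsion from ∂_4 factors > 1: none. So H_3 = 0.

H_0 = Z,  H_1 = Z^3,  H_2 = 0,  H_3 = 0.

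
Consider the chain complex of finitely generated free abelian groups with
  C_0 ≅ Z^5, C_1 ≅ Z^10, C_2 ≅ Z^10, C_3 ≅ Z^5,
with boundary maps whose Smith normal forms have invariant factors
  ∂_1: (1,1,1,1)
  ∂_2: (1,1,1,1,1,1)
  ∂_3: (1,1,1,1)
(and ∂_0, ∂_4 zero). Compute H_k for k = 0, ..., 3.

H_0: b_0 = 5 − 0 − 4 = 1; torsion from ∂_1 factors > 1: none. So H_0 = Z.
H_1: b_1 = 10 − 4 − 6 = 0; torsion from ∂_2 factors > 1: none. So H_1 = 0.
H_2: b_2 = 10 − 6 − 4 = 0; torsion from ∂_3 factors > 1: none. So H_2 = 0.
H_3: b_3 = 5 − 4 − 0 = 1; torsion from ∂_4 factors > 1: none. So H_3 = Z.

H_0 = Z,  H_1 = 0,  H_2 = 0,  H_3 = Z.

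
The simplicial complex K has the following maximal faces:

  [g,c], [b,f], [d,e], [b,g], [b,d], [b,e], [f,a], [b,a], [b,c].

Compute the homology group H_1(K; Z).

H_1 ≅ Z^3.

Take the total order a < b < c < d < e < f < g on the vertex set. Then K (dimension 1) consists of the simplices:

  0-simplices (7): a, b, c, d, e, f, g
  1-simplices (9): ab, af, bc, bd, be, bf, bg, cg, de

giving chain groups C_0 ≅ Z^7, C_1 ≅ Z^9.

∂_1: C_1 → C_0 is given by ∂[p,q] = [q] − [p]. For instance
  ∂bg = g − b.
This gives a 7×9 integer matrix of rank 6; reducing to Smith normal form yields diagonal entries (1,1,1,1,1,1).

From H_k ≅ ker(∂_k) / im(∂_{k+1}) we obtain:

  H_1: rank ker ∂_1 − rank ∂_2 = (9 − 6) − 0 = 3, and there is no ∂_2, so H_1 ≅ Z^3.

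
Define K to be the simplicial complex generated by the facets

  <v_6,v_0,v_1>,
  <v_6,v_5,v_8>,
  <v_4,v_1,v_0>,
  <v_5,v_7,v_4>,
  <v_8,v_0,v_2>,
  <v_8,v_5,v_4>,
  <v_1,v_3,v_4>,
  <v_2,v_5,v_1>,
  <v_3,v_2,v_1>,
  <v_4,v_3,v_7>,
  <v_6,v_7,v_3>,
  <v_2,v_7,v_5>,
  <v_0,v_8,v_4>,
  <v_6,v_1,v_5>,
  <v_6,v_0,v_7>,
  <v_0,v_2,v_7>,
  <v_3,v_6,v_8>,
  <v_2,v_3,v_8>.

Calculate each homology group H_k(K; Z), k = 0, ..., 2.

We work with the vertex ordering v_0 < v_1 < v_2 < v_3 < v_4 < v_5 < v_6 < v_7 < v_8. The simplices of K, each written with vertices in increasing order, are:

  0-simplices (9): [v_0], [v_1], [v_2], [v_3], [v_4], [v_5], [v_6], [v_7], [v_8]
  1-simplices (27): (27 of them)
  2-simplices (18): (18 of them)

so the chain groups are C_0 ≅ Z^9, C_1 ≅ Z^27, C_2 ≅ Z^18.

The boundary map ∂_1: C_1 → C_0 is given by ∂[p,q] = [q] − [p].
The resulting 9×27 matrix has rank 8, and its Smith normal form has invariant factors (1,1,1,1,1,1,1,1).

Boundary ∂_2: C_2 → C_1 sends each 2-simplex [p,q,r] to [q,r] − [p,r] + [p,q]. For instance
  ∂[v_2,v_5,v_7] = [v_5,v_7] − [v_2,v_7] + [v_2,v_5],
  ∂[v_4,v_5,v_8] = [v_5,v_8] − [v_4,v_8] + [v_4,v_5].
This gives a 27×18 integer matrix of rank 17; reducing to Smith normal form yields diagonal entries (1,1,1,1,1,1,1,1,1,1,1,1,1,1,1,1,1).

From H_k ≅ ker(∂_k) / im(∂_{k+1}) we obtain:

  H_0: rank C_0 − rank ∂_1 = 9 − 8 = 1, and the invariant factors of ∂_1 are all 1, so H_0 ≅ Z.
  H_1: rank ker ∂_1 − rank ∂_2 = (27 − 8) − 17 = 2, and the invariant factors of ∂_2 are all 1, so H_1 ≅ Z^2.
  H_2: rank ker ∂_2 − rank ∂_3 = (18 − 17) − 0 = 1, and there is no ∂_3, so H_2 ≅ Z.

H_0 ≅ Z,  H_1 ≅ Z^2,  H_2 ≅ Z.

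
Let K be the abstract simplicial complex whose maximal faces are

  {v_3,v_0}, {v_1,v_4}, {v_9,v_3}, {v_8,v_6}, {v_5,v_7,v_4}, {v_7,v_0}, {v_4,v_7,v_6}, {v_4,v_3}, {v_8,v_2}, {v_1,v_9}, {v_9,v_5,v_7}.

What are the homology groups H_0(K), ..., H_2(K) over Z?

Fix the vertex order v_0 < v_1 < v_2 < v_3 < v_4 < v_5 < v_6 < v_7 < v_8 < v_9 and write every simplex with vertices in increasing order. Then dim K = 2 and the simplices of K are:

  0-simplices (10): [v_0], [v_1], [v_2], [v_3], [v_4], [v_5], [v_6], [v_7], [v_8], [v_9]
  1-simplices (15): (15 of them)
  2-simplices (3): [v_4,v_5,v_7], [v_4,v_6,v_7], [v_5,v_7,v_9]

Hence C_0 ≅ Z^10, C_1 ≅ Z^15, C_2 ≅ Z^3.

Boundary ∂_1: C_1 → C_0 sends each edge [p,q] (with p < q) to q − p.
This gives a 10×15 integer matrix of rank 9; reducing to Smith normal form yields diagonal entries (1,1,1,1,1,1,1,1,1).

The boundary map ∂_2: C_2 → C_1 maps a triangle to the signed sum of its edges. For instance
  ∂[v_4,v_5,v_7] = [v_5,v_7] − [v_4,v_7] + [v_4,v_5],
  ∂[v_5,v_7,v_9] = [v_7,v_9] − [v_5,v_9] + [v_5,v_7].
As a 15×3 matrix over Z this has rank 3, with invariant factors (1,1,1).

Computing H_k = (kernel of ∂_k) / (image of ∂_{k+1}):

  H_0: rank C_0 − rank ∂_1 = 10 − 9 = 1, and the invariant factors of ∂_1 are all 1, so H_0 ≅ Z.
  H_1: rank ker ∂_1 − rank ∂_2 = (15 − 9) − 3 = 3, and the invariant factors of ∂_2 are all 1, so H_1 ≅ Z^3.
  H_2: rank ker ∂_2 − rank ∂_3 = (3 − 3) − 0 = 0, and there is no ∂_3, so H_2 ≅ 0.

As a check, the Euler characteristic is 10 − 15 + 3 = -2, which agrees with 1 − 3 + 0 = -2.

H_0 = Z,  H_1 = Z^3,  H_2 = 0.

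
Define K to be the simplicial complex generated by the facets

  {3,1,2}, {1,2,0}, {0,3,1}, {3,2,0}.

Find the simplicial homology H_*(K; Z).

H_0 ≅ Z,  H_1 = 0,  H_2 ≅ Z.

We work with the vertex ordering 0 < 1 < 2 < 3. The simplices of K, each written with vertices in increasing order, are:

  0-simplices (4): [0], [1], [2], [3]
  1-simplices (6): [0,1], [0,2], [0,3], [1,2], [1,3], [2,3]
  2-simplices (4): [0,1,2], [0,1,3], [0,2,3], [1,2,3]

giving chain groups C_0 ≅ Z^4, C_1 ≅ Z^6, C_2 ≅ Z^4.

The boundary map ∂_1: C_1 → C_0 maps an edge to its endpoints' difference, ∂[p,q] = q − p.
As a 4×6 matrix over Z this has rank 3, with invariant factors (1,1,1).

The boundary map ∂_2: C_2 → C_1 maps a triangle to the signed sum of its edges. For instance
  ∂[0,2,3] = [2,3] − [0,3] + [0,2],
  ∂[1,2,3] = [2,3] − [1,3] + [1,2].
This gives a 6×4 integer matrix of rank 3; reducing to Smith normal form yields diagonal entries (1,1,1).

Computing H_k = (kernel of ∂_k) / (image of ∂_{k+1}):

  H_0: rank C_0 − rank ∂_1 = 4 − 3 = 1, and the invariant factors of ∂_1 are all 1, so H_0 = Z.
  H_1: rank ker ∂_1 − rank ∂_2 = (6 − 3) − 3 = 0, and the invariant factors of ∂_2 are all 1, so H_1 = 0.
  H_2: rank ker ∂_2 − rank ∂_3 = (4 − 3) − 0 = 1, and there is no ∂_3, so H_2 = Z.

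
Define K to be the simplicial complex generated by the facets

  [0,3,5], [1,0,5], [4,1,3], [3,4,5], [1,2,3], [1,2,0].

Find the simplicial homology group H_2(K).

H_2 = 0.

Take the total order 0 < 1 < 2 < 3 < 4 < 5 on the vertex set. Then K (dimension 2) consists of the simplices:

  0-simplices (6): [0], [1], [2], [3], [4], [5]
  1-simplices (12): [0,1], [0,2], [0,3], [0,5], [1,2], [1,3], [1,4], [1,5], [2,3], [3,4], [3,5], [4,5]
  2-simplices (6): [0,1,2], [0,1,5], [0,3,5], [1,2,3], [1,3,4], [3,4,5]

Hence C_0 ≅ Z^6, C_1 ≅ Z^12, C_2 ≅ Z^6.

Boundary ∂_1: C_1 → C_0 sends each edge [p,q] (with p < q) to q − p.
The resulting 6×12 matrix has rank 5, and its Smith normal form has invariant factors (1,1,1,1,1).

The boundary map ∂_2: C_2 → C_1 acts by ∂[p,q,r] = [q,r] − [p,r] + [p,q]. For instance
  ∂[0,3,5] = [3,5] − [0,5] + [0,3],
  ∂[3,4,5] = [4,5] − [3,5] + [3,4].
As a 12×6 matrix over Z this has rank 6, with invariant factors (1,1,1,1,1,1).

From H_k ≅ ker(∂_k) / im(∂_{k+1}) we obtain:

  H_2: rank ker ∂_2 − rank ∂_3 = (6 − 6) − 0 = 0, and there is no ∂_3, so H_2 = 0.

(K is a triangulation of the cylinder S^1 x I.)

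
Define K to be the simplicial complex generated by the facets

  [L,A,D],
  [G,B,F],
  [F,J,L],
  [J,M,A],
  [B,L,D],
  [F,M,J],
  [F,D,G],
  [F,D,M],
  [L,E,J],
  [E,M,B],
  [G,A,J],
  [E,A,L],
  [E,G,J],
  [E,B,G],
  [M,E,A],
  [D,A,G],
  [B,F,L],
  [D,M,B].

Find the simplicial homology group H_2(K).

Fix the vertex order A < B < D < E < F < G < J < L < M and write every simplex with vertices in increasing order. Then dim K = 2 and the simplices of K are:

  0-simplices (9): A, B, D, E, F, G, J, L, M
  1-simplices (27): AD, AE, AG, AJ, AL, AM, BD, BE, BF, BG, BL, BM, DF, DG, DL, DM, EG, EJ, EL, EM, FG, FJ, FL, FM, GJ, JL, JM
  2-simplices (18): ADG, ADL, AEL, AEM, AGJ, AJM, BDL, BDM, BEG, BEM, BFG, BFL, DFG, DFM, EGJ, EJL, FJL, FJM

Hence C_0 ≅ Z^9, C_1 ≅ Z^27, C_2 ≅ Z^18.

The boundary map ∂_1: C_1 → C_0 is given by ∂[p,q] = [q] − [p]. For instance
  ∂DF = F − D.
The 9×27 boundary matrix has rank 8 and Smith normal form diag(1,1,1,1,1,1,1,1).

Boundary ∂_2: C_2 → C_1 sends each 2-simplex [p,q,r] to [q,r] − [p,r] + [p,q]. For instance
  ∂BFL = FL − BL + BF,
  ∂BEG = EG − BG + BE.
This gives a 27×18 integer matrix of rank 18; reducing to Smith normal form yields diagonal entries (1,1,1,1,1,1,1,1,1,1,1,1,1,1,1,1,1,2).

Reading off H_k = ker ∂_k / im ∂_{k+1}:

  H_2: rank ker ∂_2 − rank ∂_3 = (18 − 18) − 0 = 0, and there is no ∂_3, so H_2 = 0.

H_2 ≅ 0.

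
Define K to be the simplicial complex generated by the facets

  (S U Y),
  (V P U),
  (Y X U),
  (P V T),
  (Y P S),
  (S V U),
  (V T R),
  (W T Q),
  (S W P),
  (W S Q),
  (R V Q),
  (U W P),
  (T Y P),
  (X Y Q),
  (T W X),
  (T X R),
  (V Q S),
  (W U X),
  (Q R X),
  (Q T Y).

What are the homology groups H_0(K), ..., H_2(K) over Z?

H_0 ≅ Z,  H_1 ≅ Z ⊕ Z/2,  H_2 = 0.

Order the vertices as P < Q < R < S < T < U < V < W < X < Y. Listing each simplex with vertices in this order, K has dimension 2 with simplices:

  0-simplices (10): P, Q, R, S, T, U, V, W, X, Y
  1-simplices (30): PS, PT, PU, PV, PW, PY, QR, QS, QT, QV, QW, QX, QY, RT, RV, RX, SU, SV, SW, SY, TV, TW, TX, TY, UV, UW, UX, UY, WX, XY
  2-simplices (20): PSW, PSY, PTV, PTY, PUV, PUW, QRV, QRX, QSV, QSW, QTW, QTY, QXY, RTV, RTX, SUV, SUY, TWX, UWX, UXY

Hence C_0 ≅ Z^10, C_1 ≅ Z^30, C_2 ≅ Z^20.

Boundary ∂_1: C_1 → C_0 maps an edge to its endpoints' difference, ∂[p,q] = q − p. For instance
  ∂RX = X − R.
The resulting 10×30 matrix has rank 9, and its Smith normal form has invariant factors (1,1,1,1,1,1,1,1,1).

Boundary ∂_2: C_2 → C_1 maps a triangle to the signed sum of its edges. For instance
  ∂PSW = SW − PW + PS,
  ∂PSY = SY − PY + PS.
The resulting 30×20 matrix has rank 20, and its Smith normal form has invariant factors (1,1,1,1,1,1,1,1,1,1,1,1,1,1,1,1,1,1,1,2).

Computing H_k = (kernel of ∂_k) / (image of ∂_{k+1}):

  H_0: rank C_0 − rank ∂_1 = 10 − 9 = 1, and the invariant factors of ∂_1 are all 1, so H_0 = Z.
  H_1: rank ker ∂_1 − rank ∂_2 = (30 − 9) − 20 = 1, and ∂_2 has invariant factor 2 > 1, so H_1 = Z ⊕ Z/2.
  H_2: rank ker ∂_2 − rank ∂_3 = (20 − 20) − 0 = 0, and there is no ∂_3, so H_2 = 0.

(K is a triangulation of the Klein bottle.)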